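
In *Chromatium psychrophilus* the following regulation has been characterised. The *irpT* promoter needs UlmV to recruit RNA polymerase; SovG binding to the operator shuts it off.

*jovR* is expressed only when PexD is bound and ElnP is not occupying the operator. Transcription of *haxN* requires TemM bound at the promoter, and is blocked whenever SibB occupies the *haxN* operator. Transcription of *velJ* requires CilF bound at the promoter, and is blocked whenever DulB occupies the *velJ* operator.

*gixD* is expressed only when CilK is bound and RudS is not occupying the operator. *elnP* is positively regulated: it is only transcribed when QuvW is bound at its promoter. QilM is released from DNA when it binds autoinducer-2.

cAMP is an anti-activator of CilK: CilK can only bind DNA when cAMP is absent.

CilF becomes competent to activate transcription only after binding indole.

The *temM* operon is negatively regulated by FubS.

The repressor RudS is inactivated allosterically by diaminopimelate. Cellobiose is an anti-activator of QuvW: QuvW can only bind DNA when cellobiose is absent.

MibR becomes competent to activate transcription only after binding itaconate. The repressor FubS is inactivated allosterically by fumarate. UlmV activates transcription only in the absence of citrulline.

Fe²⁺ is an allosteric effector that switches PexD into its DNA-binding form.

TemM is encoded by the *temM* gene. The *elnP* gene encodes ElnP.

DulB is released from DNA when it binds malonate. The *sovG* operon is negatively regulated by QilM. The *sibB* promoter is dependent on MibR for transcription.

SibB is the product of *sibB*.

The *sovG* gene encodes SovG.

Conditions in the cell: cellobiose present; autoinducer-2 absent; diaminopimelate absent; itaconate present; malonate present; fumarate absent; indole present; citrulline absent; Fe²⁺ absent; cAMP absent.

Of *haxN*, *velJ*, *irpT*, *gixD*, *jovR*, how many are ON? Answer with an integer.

2

Itaconate is present, so MibR is active.
No repressor is bound and MibR is active, so *sibB* is transcribed.
So SibB is produced and active.
Fumarate is absent, so FubS is active.
With repressor FubS bound, *temM* is not transcribed.
So TemM is not produced.
With repressor SibB bound, *haxN* is not transcribed.
→ *haxN* is OFF.
Indole is present, so CilF is active.
Malonate is present, so DulB is inactive.
No repressor is bound and CilF is active, so *velJ* is transcribed.
→ *velJ* is ON.
Citrulline is absent, so UlmV is active.
Autoinducer-2 is absent, so QilM is active.
With repressor QilM bound, *sovG* is not transcribed.
So SovG is not produced.
No repressor is bound and UlmV is active, so *irpT* is transcribed.
→ *irpT* is ON.
Diaminopimelate is absent, so RudS is active.
cAMP is absent, so CilK is active.
With repressor RudS bound, *gixD* is not transcribed.
→ *gixD* is OFF.
Fe²⁺ is absent, so PexD is inactive.
Cellobiose is present, so QuvW is inactive.
Required activator QuvW is absent, so *elnP* is not transcribed.
So ElnP is not produced.
Required activator PexD is absent, so *jovR* is not transcribed.
→ *jovR* is OFF.
2 of the 5 genes are transcribed.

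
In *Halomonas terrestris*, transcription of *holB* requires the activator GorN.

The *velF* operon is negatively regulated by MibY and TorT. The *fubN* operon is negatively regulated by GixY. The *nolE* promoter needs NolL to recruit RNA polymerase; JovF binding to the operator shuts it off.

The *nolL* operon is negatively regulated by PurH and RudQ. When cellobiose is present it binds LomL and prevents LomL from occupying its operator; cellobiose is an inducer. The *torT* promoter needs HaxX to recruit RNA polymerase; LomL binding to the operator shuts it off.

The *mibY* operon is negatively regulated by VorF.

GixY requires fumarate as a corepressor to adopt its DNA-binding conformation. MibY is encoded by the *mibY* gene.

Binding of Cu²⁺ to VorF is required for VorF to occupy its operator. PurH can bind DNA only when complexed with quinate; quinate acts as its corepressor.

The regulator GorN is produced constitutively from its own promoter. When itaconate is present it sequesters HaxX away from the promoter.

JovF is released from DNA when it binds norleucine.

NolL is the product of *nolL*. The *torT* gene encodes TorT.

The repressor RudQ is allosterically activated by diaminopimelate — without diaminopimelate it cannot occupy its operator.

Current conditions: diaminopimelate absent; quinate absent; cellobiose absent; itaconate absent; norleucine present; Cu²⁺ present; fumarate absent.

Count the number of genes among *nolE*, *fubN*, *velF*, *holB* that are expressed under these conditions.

4

Norleucine is present, so JovF is inactive.
Quinate is absent, so PurH is inactive.
Diaminopimelate is absent, so RudQ is inactive.
With no repressor bound, *nolL* is transcribed.
So NolL is produced and active.
No repressor is bound and NolL is active, so *nolE* is transcribed.
→ *nolE* is ON.
Fumarate is absent, so GixY is inactive.
With no repressor bound, *fubN* is transcribed.
→ *fubN* is ON.
Cu²⁺ is present, so VorF is active.
With repressor VorF bound, *mibY* is not transcribed.
So MibY is not produced.
Itaconate is absent, so HaxX is active.
Cellobiose is absent, so LomL is active.
With repressor LomL bound, *torT* is not transcribed.
So TorT is not produced.
With no repressor bound, *velF* is transcribed.
→ *velF* is ON.
GorN is produced constitutively and is active.
No repressor is bound and GorN is active, so *holB* is transcribed.
→ *holB* is ON.
4 of the 4 genes are transcribed.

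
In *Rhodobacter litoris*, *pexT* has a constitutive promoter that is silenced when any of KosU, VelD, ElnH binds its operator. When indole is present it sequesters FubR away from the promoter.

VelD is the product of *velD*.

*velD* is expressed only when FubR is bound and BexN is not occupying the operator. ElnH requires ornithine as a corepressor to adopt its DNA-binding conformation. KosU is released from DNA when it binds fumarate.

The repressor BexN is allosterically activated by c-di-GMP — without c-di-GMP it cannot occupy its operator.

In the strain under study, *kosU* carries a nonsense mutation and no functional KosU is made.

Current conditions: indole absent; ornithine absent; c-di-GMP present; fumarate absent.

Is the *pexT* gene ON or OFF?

KosU is non-functional in this strain, so it has no effect.
c-di-GMP is present, so BexN is active.
Indole is absent, so FubR is active.
With repressor BexN bound, *velD* is not transcribed.
So VelD is not produced.
Ornithine is absent, so ElnH is inactive.
With no repressor bound, *pexT* is transcribed.

ON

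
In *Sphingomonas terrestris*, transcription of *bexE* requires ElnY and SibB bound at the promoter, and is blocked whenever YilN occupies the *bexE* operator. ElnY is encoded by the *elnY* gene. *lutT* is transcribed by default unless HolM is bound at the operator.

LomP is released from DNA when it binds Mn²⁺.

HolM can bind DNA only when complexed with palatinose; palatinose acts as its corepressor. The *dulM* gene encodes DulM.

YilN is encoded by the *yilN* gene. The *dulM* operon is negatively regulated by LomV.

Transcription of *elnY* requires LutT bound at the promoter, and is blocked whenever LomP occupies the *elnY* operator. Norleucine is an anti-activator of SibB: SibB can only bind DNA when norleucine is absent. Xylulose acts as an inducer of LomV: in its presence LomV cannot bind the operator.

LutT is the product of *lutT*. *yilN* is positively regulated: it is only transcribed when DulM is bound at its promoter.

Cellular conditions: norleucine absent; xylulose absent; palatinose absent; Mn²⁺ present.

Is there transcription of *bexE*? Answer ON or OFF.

ON

Xylulose is absent, so LomV is active.
With repressor LomV bound, *dulM* is not transcribed.
So DulM is not produced.
Required activator DulM is absent, so *yilN* is not transcribed.
So YilN is not produced.
Mn²⁺ is present, so LomP is inactive.
Palatinose is absent, so HolM is inactive.
With no repressor bound, *lutT* is transcribed.
So LutT is produced and active.
No repressor is bound and LutT is active, so *elnY* is transcribed.
So ElnY is produced and active.
Norleucine is absent, so SibB is active.
No repressor is bound and ElnY and SibB are active, so *bexE* is transcribed.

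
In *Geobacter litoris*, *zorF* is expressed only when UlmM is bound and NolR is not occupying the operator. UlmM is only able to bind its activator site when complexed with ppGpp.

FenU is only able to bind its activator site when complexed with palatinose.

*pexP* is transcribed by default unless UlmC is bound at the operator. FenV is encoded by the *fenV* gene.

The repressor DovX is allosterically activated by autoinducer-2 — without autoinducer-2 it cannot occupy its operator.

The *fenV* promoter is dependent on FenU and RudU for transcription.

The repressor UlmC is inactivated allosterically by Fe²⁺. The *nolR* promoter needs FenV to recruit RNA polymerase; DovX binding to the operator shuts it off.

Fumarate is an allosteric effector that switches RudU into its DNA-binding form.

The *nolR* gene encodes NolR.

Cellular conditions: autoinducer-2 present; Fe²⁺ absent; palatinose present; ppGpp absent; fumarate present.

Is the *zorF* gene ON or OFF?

ppGpp is absent, so UlmM is inactive.
Autoinducer-2 is present, so DovX is active.
Palatinose is present, so FenU is active.
Fumarate is present, so RudU is active.
No repressor is bound and FenU and RudU are active, so *fenV* is transcribed.
So FenV is produced and active.
With repressor DovX bound, *nolR* is not transcribed.
So NolR is not produced.
Required activator UlmM is absent, so *zorF* is not transcribed.

OFF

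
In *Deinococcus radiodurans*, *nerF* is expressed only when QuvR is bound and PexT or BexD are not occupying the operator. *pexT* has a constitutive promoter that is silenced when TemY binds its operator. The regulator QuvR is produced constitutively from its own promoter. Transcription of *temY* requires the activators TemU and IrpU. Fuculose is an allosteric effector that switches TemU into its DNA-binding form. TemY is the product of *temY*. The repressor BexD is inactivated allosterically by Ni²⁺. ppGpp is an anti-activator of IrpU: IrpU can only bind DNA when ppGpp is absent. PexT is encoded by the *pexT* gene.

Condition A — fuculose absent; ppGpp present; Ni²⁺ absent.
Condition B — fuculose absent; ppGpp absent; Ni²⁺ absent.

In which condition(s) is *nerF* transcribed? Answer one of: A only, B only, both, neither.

Condition A:
QuvR is produced constitutively and is active.
Fuculose is absent, so TemU is inactive.
ppGpp is present, so IrpU is inactive.
Required activator TemU is absent, so *temY* is not transcribed.
So TemY is not produced.
With no repressor bound, *pexT* is transcribed.
So PexT is produced and active.
Ni²⁺ is absent, so BexD is active.
With repressor PexT bound, *nerF* is not transcribed.
→ *nerF* is OFF in A.
Condition B:
QuvR is produced constitutively and is active.
Fuculose is absent, so TemU is inactive.
ppGpp is absent, so IrpU is active.
Required activator TemU is absent, so *temY* is not transcribed.
So TemY is not produced.
With no repressor bound, *pexT* is transcribed.
So PexT is produced and active.
Ni²⁺ is absent, so BexD is active.
With repressor PexT bound, *nerF* is not transcribed.
→ *nerF* is OFF in B.

neither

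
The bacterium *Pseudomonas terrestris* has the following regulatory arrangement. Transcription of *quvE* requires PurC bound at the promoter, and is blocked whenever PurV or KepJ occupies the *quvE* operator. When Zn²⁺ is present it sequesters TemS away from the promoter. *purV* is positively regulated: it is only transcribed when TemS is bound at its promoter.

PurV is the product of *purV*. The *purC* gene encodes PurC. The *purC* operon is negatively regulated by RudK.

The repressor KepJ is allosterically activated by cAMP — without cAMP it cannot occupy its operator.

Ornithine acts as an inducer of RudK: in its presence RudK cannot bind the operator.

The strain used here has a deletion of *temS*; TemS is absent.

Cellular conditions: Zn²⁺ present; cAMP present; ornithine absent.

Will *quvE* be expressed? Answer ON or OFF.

TemS is non-functional in this strain, so it has no effect.
Required activator TemS is absent, so *purV* is not transcribed.
So PurV is not produced.
Ornithine is absent, so RudK is active.
With repressor RudK bound, *purC* is not transcribed.
So PurC is not produced.
cAMP is present, so KepJ is active.
With repressor KepJ bound, *quvE* is not transcribed.

OFF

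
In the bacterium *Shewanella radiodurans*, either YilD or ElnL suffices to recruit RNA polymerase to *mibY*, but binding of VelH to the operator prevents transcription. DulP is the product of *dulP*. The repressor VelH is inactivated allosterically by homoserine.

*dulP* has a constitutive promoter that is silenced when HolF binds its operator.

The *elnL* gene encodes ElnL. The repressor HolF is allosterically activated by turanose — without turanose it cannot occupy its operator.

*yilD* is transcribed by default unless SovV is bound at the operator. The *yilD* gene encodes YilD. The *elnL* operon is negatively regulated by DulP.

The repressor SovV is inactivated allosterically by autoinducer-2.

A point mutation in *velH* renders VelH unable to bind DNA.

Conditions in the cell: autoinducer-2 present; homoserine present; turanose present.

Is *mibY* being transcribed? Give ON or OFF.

ON

Autoinducer-2 is present, so SovV is inactive.
With no repressor bound, *yilD* is transcribed.
So YilD is produced and active.
VelH is non-functional in this strain, so it has no effect.
Turanose is present, so HolF is active.
With repressor HolF bound, *dulP* is not transcribed.
So DulP is not produced.
With no repressor bound, *elnL* is transcribed.
So ElnL is produced and active.
Activator YilD is present, so *mibY* is transcribed.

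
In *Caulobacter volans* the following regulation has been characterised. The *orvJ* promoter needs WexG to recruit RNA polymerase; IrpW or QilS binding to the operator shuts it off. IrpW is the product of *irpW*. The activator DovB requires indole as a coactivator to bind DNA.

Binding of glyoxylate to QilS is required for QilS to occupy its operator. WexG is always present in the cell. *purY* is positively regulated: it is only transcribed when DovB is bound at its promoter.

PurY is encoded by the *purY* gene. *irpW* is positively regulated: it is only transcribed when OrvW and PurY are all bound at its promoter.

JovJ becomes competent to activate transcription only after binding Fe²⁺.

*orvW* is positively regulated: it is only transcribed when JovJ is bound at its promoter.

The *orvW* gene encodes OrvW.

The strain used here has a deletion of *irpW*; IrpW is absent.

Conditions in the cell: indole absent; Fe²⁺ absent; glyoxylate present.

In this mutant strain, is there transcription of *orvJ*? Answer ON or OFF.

OFF

IrpW is non-functional in this strain, so it has no effect.
WexG is produced constitutively and is active.
Glyoxylate is present, so QilS is active.
With repressor QilS bound, *orvJ* is not transcribed.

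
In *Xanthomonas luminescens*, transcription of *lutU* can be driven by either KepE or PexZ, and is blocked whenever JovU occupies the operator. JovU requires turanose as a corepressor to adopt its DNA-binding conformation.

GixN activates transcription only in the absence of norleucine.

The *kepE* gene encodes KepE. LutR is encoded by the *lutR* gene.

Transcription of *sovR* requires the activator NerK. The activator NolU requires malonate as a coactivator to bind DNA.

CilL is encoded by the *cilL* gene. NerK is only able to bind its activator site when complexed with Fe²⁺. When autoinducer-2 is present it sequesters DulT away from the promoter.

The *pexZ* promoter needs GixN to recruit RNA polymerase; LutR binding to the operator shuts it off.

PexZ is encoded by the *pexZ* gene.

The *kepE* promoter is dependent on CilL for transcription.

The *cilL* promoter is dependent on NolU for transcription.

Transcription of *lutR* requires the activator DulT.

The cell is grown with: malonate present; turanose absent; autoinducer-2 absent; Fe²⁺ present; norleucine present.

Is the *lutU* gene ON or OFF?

ON

Malonate is present, so NolU is active.
No repressor is bound and NolU is active, so *cilL* is transcribed.
So CilL is produced and active.
No repressor is bound and CilL is active, so *kepE* is transcribed.
So KepE is produced and active.
Autoinducer-2 is absent, so DulT is active.
No repressor is bound and DulT is active, so *lutR* is transcribed.
So LutR is produced and active.
Norleucine is present, so GixN is inactive.
With repressor LutR bound, *pexZ* is not transcribed.
So PexZ is not produced.
Turanose is absent, so JovU is inactive.
Activator KepE is present, so *lutU* is transcribed.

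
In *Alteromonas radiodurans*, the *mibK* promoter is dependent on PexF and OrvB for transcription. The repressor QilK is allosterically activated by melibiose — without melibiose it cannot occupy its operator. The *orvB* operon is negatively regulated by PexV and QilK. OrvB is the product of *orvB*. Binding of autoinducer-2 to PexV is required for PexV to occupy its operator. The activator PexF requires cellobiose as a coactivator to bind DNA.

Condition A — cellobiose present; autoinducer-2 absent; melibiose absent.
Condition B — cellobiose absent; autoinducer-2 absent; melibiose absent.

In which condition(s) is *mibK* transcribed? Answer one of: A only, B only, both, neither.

Condition A:
Cellobiose is present, so PexF is active.
Autoinducer-2 is absent, so PexV is inactive.
Melibiose is absent, so QilK is inactive.
With no repressor bound, *orvB* is transcribed.
So OrvB is produced and active.
No repressor is bound and PexF and OrvB are active, so *mibK* is transcribed.
→ *mibK* is ON in A.
Condition B:
Cellobiose is absent, so PexF is inactive.
Autoinducer-2 is absent, so PexV is inactive.
Melibiose is absent, so QilK is inactive.
With no repressor bound, *orvB* is transcribed.
So OrvB is produced and active.
Required activator PexF is absent, so *mibK* is not transcribed.
→ *mibK* is OFF in B.

A only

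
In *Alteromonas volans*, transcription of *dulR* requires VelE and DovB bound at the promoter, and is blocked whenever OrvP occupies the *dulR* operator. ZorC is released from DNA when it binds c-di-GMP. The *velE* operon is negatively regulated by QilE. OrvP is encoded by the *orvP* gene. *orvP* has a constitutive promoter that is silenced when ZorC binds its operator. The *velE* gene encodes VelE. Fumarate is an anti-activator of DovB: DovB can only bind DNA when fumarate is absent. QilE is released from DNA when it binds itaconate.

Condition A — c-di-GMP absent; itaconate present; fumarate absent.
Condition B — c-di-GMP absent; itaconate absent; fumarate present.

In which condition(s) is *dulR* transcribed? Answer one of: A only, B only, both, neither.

A only

Condition A:
c-di-GMP is absent, so ZorC is active.
With repressor ZorC bound, *orvP* is not transcribed.
So OrvP is not produced.
Itaconate is present, so QilE is inactive.
With no repressor bound, *velE* is transcribed.
So VelE is produced and active.
Fumarate is absent, so DovB is active.
No repressor is bound and VelE and DovB are active, so *dulR* is transcribed.
→ *dulR* is ON in A.
Condition B:
c-di-GMP is absent, so ZorC is active.
With repressor ZorC bound, *orvP* is not transcribed.
So OrvP is not produced.
Itaconate is absent, so QilE is active.
With repressor QilE bound, *velE* is not transcribed.
So VelE is not produced.
Fumarate is present, so DovB is inactive.
Required activator VelE is absent, so *dulR* is not transcribed.
→ *dulR* is OFF in B.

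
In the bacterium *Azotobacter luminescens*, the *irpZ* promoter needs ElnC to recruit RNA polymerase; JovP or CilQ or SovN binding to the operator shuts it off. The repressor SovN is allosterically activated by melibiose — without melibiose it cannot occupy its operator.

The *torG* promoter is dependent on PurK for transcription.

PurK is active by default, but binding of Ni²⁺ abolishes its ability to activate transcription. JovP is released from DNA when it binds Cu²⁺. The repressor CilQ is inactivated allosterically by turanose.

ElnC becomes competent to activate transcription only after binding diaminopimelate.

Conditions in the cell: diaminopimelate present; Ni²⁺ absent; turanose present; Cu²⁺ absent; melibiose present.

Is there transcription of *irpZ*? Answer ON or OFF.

Diaminopimelate is present, so ElnC is active.
Cu²⁺ is absent, so JovP is active.
Turanose is present, so CilQ is inactive.
Melibiose is present, so SovN is active.
With repressor JovP bound, *irpZ* is not transcribed.

OFF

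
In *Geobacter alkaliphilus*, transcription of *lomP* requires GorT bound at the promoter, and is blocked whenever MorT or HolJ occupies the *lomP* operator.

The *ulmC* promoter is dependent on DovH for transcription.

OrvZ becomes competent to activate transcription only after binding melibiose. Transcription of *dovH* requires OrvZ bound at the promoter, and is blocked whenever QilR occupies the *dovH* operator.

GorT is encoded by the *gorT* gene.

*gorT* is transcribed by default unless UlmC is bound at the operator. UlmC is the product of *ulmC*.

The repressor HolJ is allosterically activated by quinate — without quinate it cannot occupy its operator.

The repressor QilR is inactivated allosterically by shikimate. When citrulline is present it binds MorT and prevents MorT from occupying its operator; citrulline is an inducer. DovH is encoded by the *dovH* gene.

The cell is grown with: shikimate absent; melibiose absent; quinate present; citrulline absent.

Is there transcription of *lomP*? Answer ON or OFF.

Citrulline is absent, so MorT is active.
Quinate is present, so HolJ is active.
Shikimate is absent, so QilR is active.
Melibiose is absent, so OrvZ is inactive.
With repressor QilR bound, *dovH* is not transcribed.
So DovH is not produced.
Required activator DovH is absent, so *ulmC* is not transcribed.
So UlmC is not produced.
With no repressor bound, *gorT* is transcribed.
So GorT is produced and active.
With repressor MorT bound, *lomP* is not transcribed.

OFF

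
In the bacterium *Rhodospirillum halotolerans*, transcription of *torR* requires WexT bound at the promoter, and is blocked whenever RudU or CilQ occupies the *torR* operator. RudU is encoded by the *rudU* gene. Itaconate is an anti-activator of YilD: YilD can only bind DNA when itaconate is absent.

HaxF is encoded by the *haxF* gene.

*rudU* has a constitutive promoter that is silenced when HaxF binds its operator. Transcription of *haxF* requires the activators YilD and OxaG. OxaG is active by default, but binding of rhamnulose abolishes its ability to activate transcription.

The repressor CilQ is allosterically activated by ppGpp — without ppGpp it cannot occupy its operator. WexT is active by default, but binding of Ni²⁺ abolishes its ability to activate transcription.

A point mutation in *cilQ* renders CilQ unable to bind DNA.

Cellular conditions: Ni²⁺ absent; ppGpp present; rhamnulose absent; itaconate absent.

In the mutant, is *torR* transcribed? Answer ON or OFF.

Itaconate is absent, so YilD is active.
Rhamnulose is absent, so OxaG is active.
No repressor is bound and YilD and OxaG are active, so *haxF* is transcribed.
So HaxF is produced and active.
With repressor HaxF bound, *rudU* is not transcribed.
So RudU is not produced.
CilQ is non-functional in this strain, so it has no effect.
Ni²⁺ is absent, so WexT is active.
No repressor is bound and WexT is active, so *torR* is transcribed.

ON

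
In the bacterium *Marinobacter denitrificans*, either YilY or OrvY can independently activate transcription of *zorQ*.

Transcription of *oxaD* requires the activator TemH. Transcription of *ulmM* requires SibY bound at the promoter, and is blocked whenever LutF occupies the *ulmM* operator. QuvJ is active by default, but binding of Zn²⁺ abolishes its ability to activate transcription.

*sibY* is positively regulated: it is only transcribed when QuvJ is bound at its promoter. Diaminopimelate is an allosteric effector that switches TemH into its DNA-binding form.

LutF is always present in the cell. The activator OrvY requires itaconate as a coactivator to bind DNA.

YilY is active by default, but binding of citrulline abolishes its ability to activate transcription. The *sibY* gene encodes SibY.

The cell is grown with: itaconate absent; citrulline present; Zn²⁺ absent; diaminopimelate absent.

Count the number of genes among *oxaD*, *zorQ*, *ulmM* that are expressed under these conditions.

0

Diaminopimelate is absent, so TemH is inactive.
Required activator TemH is absent, so *oxaD* is not transcribed.
→ *oxaD* is OFF.
Citrulline is present, so YilY is inactive.
Itaconate is absent, so OrvY is inactive.
No activator is available at the *zorQ* promoter, so *zorQ* is not transcribed.
→ *zorQ* is OFF.
LutF is produced constitutively and is active.
Zn²⁺ is absent, so QuvJ is active.
No repressor is bound and QuvJ is active, so *sibY* is transcribed.
So SibY is produced and active.
With repressor LutF bound, *ulmM* is not transcribed.
→ *ulmM* is OFF.
0 of the 3 genes are transcribed.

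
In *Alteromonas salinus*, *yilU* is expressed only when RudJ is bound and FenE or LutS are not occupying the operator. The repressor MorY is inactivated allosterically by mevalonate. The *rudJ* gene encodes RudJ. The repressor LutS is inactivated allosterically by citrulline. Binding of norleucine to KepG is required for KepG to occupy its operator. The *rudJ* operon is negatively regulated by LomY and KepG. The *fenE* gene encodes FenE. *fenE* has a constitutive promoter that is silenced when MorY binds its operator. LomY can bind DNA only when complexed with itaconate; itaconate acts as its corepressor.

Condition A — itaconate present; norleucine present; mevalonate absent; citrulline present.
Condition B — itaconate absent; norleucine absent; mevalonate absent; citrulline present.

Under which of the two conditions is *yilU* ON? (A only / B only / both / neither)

Condition A:
Itaconate is present, so LomY is active.
Norleucine is present, so KepG is active.
With repressor LomY bound, *rudJ* is not transcribed.
So RudJ is not produced.
Mevalonate is absent, so MorY is active.
With repressor MorY bound, *fenE* is not transcribed.
So FenE is not produced.
Citrulline is present, so LutS is inactive.
Required activator RudJ is absent, so *yilU* is not transcribed.
→ *yilU* is OFF in A.
Condition B:
Itaconate is absent, so LomY is inactive.
Norleucine is absent, so KepG is inactive.
With no repressor bound, *rudJ* is transcribed.
So RudJ is produced and active.
Mevalonate is absent, so MorY is active.
With repressor MorY bound, *fenE* is not transcribed.
So FenE is not produced.
Citrulline is present, so LutS is inactive.
No repressor is bound and RudJ is active, so *yilU* is transcribed.
→ *yilU* is ON in B.

B only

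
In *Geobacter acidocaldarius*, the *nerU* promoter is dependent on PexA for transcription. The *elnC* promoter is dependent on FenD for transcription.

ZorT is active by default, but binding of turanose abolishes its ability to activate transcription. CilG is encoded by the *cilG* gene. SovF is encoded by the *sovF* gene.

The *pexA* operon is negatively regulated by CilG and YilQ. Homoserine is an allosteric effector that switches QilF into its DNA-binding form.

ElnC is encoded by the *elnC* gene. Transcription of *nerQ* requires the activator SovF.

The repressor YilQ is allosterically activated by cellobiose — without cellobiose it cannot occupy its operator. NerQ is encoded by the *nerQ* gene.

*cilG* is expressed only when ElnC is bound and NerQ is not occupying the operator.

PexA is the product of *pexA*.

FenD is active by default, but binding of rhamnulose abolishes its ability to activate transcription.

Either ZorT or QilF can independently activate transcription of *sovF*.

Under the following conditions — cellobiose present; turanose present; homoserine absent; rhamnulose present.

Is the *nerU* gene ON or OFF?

OFF

Turanose is present, so ZorT is inactive.
Homoserine is absent, so QilF is inactive.
No activator is available at the *sovF* promoter, so *sovF* is not transcribed.
So SovF is not produced.
Required activator SovF is absent, so *nerQ* is not transcribed.
So NerQ is not produced.
Rhamnulose is present, so FenD is inactive.
Required activator FenD is absent, so *elnC* is not transcribed.
So ElnC is not produced.
Required activator ElnC is absent, so *cilG* is not transcribed.
So CilG is not produced.
Cellobiose is present, so YilQ is active.
With repressor YilQ bound, *pexA* is not transcribed.
So PexA is not produced.
Required activator PexA is absent, so *nerU* is not transcribed.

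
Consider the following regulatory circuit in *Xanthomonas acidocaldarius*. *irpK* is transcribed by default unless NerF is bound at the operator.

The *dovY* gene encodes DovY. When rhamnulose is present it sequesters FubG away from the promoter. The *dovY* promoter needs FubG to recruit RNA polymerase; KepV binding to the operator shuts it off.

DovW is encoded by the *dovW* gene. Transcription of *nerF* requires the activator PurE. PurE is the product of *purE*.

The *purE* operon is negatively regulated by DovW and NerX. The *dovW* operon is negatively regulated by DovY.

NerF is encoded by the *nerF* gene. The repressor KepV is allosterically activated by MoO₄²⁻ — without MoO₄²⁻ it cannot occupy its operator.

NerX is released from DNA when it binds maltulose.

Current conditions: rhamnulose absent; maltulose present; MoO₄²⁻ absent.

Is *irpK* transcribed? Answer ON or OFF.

MoO₄²⁻ is absent, so KepV is inactive.
Rhamnulose is absent, so FubG is active.
No repressor is bound and FubG is active, so *dovY* is transcribed.
So DovY is produced and active.
With repressor DovY bound, *dovW* is not transcribed.
So DovW is not produced.
Maltulose is present, so NerX is inactive.
With no repressor bound, *purE* is transcribed.
So PurE is produced and active.
No repressor is bound and PurE is active, so *nerF* is transcribed.
So NerF is produced and active.
With repressor NerF bound, *irpK* is not transcribed.

OFF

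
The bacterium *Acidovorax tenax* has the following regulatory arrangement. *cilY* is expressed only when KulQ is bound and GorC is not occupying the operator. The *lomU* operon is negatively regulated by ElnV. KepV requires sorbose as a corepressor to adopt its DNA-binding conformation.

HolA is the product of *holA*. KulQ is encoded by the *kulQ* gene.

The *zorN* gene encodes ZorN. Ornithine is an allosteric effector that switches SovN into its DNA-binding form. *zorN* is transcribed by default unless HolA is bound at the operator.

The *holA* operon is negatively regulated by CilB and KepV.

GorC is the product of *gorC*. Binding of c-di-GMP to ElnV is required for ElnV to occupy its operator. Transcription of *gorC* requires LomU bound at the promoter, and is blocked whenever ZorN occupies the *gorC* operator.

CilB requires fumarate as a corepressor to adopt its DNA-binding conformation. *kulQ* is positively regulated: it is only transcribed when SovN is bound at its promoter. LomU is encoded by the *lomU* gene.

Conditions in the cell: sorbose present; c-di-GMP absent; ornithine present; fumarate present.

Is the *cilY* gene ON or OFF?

Ornithine is present, so SovN is active.
No repressor is bound and SovN is active, so *kulQ* is transcribed.
So KulQ is produced and active.
c-di-GMP is absent, so ElnV is inactive.
With no repressor bound, *lomU* is transcribed.
So LomU is produced and active.
Fumarate is present, so CilB is active.
Sorbose is present, so KepV is active.
With repressor CilB bound, *holA* is not transcribed.
So HolA is not produced.
With no repressor bound, *zorN* is transcribed.
So ZorN is produced and active.
With repressor ZorN bound, *gorC* is not transcribed.
So GorC is not produced.
No repressor is bound and KulQ is active, so *cilY* is transcribed.

ON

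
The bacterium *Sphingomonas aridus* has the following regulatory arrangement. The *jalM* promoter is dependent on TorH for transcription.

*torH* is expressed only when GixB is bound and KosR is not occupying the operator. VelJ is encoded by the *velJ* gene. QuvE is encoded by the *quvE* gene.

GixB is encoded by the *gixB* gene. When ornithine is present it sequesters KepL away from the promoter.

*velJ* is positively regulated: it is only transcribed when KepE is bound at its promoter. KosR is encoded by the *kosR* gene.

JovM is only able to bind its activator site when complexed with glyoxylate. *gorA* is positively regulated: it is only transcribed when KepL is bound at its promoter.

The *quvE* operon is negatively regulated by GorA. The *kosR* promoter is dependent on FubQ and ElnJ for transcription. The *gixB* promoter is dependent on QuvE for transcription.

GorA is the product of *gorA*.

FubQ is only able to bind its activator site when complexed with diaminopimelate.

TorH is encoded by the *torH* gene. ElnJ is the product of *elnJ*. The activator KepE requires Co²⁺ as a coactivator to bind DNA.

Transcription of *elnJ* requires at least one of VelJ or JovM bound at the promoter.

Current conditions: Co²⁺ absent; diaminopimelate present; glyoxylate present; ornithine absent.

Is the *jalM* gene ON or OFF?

OFF

Ornithine is absent, so KepL is active.
No repressor is bound and KepL is active, so *gorA* is transcribed.
So GorA is produced and active.
With repressor GorA bound, *quvE* is not transcribed.
So QuvE is not produced.
Required activator QuvE is absent, so *gixB* is not transcribed.
So GixB is not produced.
Diaminopimelate is present, so FubQ is active.
Co²⁺ is absent, so KepE is inactive.
Required activator KepE is absent, so *velJ* is not transcribed.
So VelJ is not produced.
Glyoxylate is present, so JovM is active.
Activator JovM is present, so *elnJ* is transcribed.
So ElnJ is produced and active.
No repressor is bound and FubQ and ElnJ are active, so *kosR* is transcribed.
So KosR is produced and active.
With repressor KosR bound, *torH* is not transcribed.
So TorH is not produced.
Required activator TorH is absent, so *jalM* is not transcribed.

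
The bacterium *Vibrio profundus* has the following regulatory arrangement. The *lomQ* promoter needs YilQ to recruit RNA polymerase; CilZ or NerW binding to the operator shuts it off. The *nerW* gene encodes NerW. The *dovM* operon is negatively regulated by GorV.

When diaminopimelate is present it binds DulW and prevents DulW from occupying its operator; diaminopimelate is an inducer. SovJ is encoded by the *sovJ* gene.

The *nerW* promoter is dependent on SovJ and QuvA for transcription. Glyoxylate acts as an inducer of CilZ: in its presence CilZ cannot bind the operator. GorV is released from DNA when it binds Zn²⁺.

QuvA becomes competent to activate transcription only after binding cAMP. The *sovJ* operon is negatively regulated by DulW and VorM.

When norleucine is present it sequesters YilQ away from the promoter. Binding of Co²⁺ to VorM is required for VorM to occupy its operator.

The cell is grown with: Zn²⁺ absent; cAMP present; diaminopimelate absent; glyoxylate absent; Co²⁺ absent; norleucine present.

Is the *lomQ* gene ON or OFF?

Glyoxylate is absent, so CilZ is active.
Diaminopimelate is absent, so DulW is active.
Co²⁺ is absent, so VorM is inactive.
With repressor DulW bound, *sovJ* is not transcribed.
So SovJ is not produced.
cAMP is present, so QuvA is active.
Required activator SovJ is absent, so *nerW* is not transcribed.
So NerW is not produced.
Norleucine is present, so YilQ is inactive.
With repressor CilZ bound, *lomQ* is not transcribed.

OFF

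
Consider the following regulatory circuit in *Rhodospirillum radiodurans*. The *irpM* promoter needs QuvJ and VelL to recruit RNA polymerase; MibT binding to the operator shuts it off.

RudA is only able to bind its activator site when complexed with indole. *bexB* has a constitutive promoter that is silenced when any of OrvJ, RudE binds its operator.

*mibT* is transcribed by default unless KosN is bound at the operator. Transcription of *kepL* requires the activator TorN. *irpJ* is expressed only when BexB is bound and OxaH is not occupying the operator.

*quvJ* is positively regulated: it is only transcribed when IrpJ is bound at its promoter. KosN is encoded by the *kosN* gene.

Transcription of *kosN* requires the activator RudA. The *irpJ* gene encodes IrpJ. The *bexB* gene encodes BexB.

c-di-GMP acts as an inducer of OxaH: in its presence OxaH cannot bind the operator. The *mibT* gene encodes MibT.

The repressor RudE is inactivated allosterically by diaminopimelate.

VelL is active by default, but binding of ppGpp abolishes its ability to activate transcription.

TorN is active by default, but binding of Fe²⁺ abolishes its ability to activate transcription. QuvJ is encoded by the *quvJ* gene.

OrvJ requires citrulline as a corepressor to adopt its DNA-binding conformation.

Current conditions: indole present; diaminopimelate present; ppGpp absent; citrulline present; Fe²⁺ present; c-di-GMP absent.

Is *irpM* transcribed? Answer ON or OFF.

OFF

Citrulline is present, so OrvJ is active.
Diaminopimelate is present, so RudE is inactive.
With repressor OrvJ bound, *bexB* is not transcribed.
So BexB is not produced.
c-di-GMP is absent, so OxaH is active.
With repressor OxaH bound, *irpJ* is not transcribed.
So IrpJ is not produced.
Required activator IrpJ is absent, so *quvJ* is not transcribed.
So QuvJ is not produced.
ppGpp is absent, so VelL is active.
Indole is present, so RudA is active.
No repressor is bound and RudA is active, so *kosN* is transcribed.
So KosN is produced and active.
With repressor KosN bound, *mibT* is not transcribed.
So MibT is not produced.
Required activator QuvJ is absent, so *irpM* is not transcribed.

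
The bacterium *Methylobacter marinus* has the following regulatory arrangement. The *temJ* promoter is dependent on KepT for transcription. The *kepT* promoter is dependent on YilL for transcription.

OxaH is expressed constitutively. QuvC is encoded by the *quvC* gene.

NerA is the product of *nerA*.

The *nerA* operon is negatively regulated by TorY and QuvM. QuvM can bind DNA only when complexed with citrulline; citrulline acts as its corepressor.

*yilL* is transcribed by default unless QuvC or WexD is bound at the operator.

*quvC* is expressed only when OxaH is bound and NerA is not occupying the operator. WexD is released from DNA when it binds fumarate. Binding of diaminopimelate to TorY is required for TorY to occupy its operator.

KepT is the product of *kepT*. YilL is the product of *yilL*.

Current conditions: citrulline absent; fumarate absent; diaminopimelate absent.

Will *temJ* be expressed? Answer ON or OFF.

Diaminopimelate is absent, so TorY is inactive.
Citrulline is absent, so QuvM is inactive.
With no repressor bound, *nerA* is transcribed.
So NerA is produced and active.
OxaH is produced constitutively and is active.
With repressor NerA bound, *quvC* is not transcribed.
So QuvC is not produced.
Fumarate is absent, so WexD is active.
With repressor WexD bound, *yilL* is not transcribed.
So YilL is not produced.
Required activator YilL is absent, so *kepT* is not transcribed.
So KepT is not produced.
Required activator KepT is absent, so *temJ* is not transcribed.

OFF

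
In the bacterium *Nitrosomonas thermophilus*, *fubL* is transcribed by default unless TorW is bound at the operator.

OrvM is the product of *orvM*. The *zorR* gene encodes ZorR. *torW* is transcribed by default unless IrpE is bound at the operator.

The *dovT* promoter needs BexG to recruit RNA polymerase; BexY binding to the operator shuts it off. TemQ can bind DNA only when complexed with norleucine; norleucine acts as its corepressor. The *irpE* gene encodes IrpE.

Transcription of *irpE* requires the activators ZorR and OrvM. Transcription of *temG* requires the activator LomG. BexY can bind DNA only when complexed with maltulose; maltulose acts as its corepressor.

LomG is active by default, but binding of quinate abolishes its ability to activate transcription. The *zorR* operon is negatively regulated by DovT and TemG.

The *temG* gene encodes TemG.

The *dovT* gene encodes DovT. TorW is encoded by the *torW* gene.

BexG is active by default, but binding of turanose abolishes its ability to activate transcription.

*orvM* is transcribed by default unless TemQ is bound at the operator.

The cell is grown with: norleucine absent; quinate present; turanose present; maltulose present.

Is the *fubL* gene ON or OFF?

Turanose is present, so BexG is inactive.
Maltulose is present, so BexY is active.
With repressor BexY bound, *dovT* is not transcribed.
So DovT is not produced.
Quinate is present, so LomG is inactive.
Required activator LomG is absent, so *temG* is not transcribed.
So TemG is not produced.
With no repressor bound, *zorR* is transcribed.
So ZorR is produced and active.
Norleucine is absent, so TemQ is inactive.
With no repressor bound, *orvM* is transcribed.
So OrvM is produced and active.
No repressor is bound and ZorR and OrvM are active, so *irpE* is transcribed.
So IrpE is produced and active.
With repressor IrpE bound, *torW* is not transcribed.
So TorW is not produced.
With no repressor bound, *fubL* is transcribed.

ON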